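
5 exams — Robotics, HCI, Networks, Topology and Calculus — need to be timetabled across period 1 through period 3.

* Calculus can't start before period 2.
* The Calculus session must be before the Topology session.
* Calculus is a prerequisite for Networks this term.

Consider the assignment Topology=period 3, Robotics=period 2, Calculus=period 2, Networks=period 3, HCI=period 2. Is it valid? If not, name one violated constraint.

The Calculus session must be before the Topology session — holds.
Calculus is a prerequisite for Networks this term — holds.
Calculus can't start before period 2 — holds.

Valid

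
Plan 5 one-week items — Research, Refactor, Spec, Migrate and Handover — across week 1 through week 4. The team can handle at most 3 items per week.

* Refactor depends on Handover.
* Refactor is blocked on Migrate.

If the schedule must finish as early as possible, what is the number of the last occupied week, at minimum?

2

The precedence chain requires at least 2 distinct weeks.
With at most 3 per week and 5 tasks, at least 2 weeks are needed.
2 works (last occupied week: week 2): for example Research -> week 1, Migrate -> week 1, Refactor -> week 2, Handover -> week 1, Spec -> week 2.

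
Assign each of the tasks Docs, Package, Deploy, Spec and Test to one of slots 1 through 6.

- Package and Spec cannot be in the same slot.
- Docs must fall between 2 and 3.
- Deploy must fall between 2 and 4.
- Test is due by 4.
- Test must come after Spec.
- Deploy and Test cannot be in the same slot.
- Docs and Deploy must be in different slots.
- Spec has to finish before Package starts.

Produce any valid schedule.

Spec -> 1, Test -> 2, Docs -> 2, Package -> 2, Deploy -> 3

Checking: Spec(1) before Test(2); Spec(1) before Package(2); Deploy(3) != Test(2); Package(2) != Spec(1); Docs(2) != Deploy(3); Docs=2 in [2,3]; Test=2 in [1,4]; Deploy=3 in [2,4].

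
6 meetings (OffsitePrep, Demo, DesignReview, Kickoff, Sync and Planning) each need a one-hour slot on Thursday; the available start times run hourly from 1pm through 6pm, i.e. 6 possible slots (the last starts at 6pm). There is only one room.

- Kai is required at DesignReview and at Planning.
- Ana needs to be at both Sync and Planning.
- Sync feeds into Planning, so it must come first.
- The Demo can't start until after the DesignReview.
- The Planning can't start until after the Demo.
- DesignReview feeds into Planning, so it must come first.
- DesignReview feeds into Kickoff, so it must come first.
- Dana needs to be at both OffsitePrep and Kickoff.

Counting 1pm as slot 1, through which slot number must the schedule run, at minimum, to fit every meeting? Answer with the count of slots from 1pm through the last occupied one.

6

The precedence chain requires at least 3 distinct slots.
With at most 1 per slot and 6 meetings, at least 6 slots are needed.
6 works (last occupied slot: 6pm): for example Demo=2pm, Sync=3pm, Kickoff=5pm, Planning=4pm, DesignReview=1pm, OffsitePrep=6pm.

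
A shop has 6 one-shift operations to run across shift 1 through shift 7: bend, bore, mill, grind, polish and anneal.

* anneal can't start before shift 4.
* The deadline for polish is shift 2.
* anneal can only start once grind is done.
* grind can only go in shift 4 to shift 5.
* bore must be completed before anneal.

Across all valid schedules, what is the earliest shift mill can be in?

shift 1

mill at shift 1 is achievable: mill=shift 1, anneal=shift 5, bore=shift 1, polish=shift 1, grind=shift 4, bend=shift 1.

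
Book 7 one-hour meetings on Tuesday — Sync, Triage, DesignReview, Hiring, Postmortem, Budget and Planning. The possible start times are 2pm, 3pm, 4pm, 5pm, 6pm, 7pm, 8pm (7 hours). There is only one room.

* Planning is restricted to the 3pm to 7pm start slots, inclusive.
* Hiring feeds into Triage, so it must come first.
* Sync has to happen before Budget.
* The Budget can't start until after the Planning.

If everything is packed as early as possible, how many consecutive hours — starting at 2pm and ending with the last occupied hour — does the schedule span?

The precedence chain requires at least 2 distinct hours.
With at most 1 per hour and 7 meetings, at least 7 hours are needed.
Propagating the time windows through the other constraints, Budget can't land before 4pm — that is hour 3 counting from 2pm — so the schedule must run through at least 3 hours.
7 works (last occupied hour: 8pm): for example Planning in 3pm; Postmortem in 8pm; DesignReview in 7pm; Hiring in 5pm; Budget in 4pm; Triage in 6pm; Sync in 2pm.

7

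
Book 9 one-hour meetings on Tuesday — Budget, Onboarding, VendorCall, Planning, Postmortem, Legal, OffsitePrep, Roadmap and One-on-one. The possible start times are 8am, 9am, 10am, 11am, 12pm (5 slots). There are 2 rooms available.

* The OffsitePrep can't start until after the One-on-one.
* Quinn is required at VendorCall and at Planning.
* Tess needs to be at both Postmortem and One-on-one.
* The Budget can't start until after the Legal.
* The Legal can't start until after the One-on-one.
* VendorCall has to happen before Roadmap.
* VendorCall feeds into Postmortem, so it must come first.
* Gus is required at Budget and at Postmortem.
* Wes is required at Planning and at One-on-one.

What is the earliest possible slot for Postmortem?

9am

Precedence pushes Postmortem to at least 9am.
Postmortem at 9am is achievable: Roadmap -> 11am; One-on-one -> 8am; Budget -> 10am; VendorCall -> 8am; Legal -> 9am; Planning -> 12pm; Postmortem -> 9am; OffsitePrep -> 10am; Onboarding -> 11am.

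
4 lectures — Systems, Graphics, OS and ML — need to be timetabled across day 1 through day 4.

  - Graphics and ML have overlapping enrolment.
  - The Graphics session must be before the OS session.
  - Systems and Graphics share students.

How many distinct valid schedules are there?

54

Splitting on Systems: it can be day 1 (9), day 2 (12), day 3 (15), day 4 (18). Listing each branch's schedules as (Graphics, OS, ML) by day number:
Systems=day 1: (2,3,1) (2,3,3) (2,3,4) (2,4,1) (2,4,3) (2,4,4) (3,4,1) (3,4,2) (3,4,4) — 9.
Systems=day 2: (1,2,2) (1,2,3) (1,2,4) (1,3,2) (1,3,3) (1,3,4) (1,4,2) (1,4,3) (1,4,4) (3,4,1) (3,4,2) (3,4,4) — 12.
Systems=day 3: (1,2,2) (1,2,3) (1,2,4) (1,3,2) (1,3,3) (1,3,4) (1,4,2) (1,4,3) (1,4,4) (2,3,1) (2,3,3) (2,3,4) (2,4,1) (2,4,3) (2,4,4) — 15.
Systems=day 4: (1,2,2) (1,2,3) (1,2,4) (1,3,2) (1,3,3) (1,3,4) (1,4,2) (1,4,3) (1,4,4) (2,3,1) (2,3,3) (2,3,4) (2,4,1) (2,4,3) (2,4,4) (3,4,1) (3,4,2) (3,4,4) — 18.
Summing: 9 + 12 + 15 + 18 = 54.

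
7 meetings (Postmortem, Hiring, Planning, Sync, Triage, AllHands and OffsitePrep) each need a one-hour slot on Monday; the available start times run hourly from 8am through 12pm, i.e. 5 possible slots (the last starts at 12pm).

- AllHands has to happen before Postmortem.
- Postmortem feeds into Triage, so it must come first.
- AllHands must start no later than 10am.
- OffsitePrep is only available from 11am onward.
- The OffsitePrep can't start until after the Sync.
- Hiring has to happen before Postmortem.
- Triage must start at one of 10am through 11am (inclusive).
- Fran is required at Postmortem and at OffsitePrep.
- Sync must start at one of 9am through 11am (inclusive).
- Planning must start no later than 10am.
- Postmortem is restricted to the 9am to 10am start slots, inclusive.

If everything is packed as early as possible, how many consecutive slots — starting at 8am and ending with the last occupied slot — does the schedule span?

4 slots

The precedence chain requires at least 3 distinct slots.
OffsitePrep can't be placed before 11am — that is slot 4 counting from 8am — so the schedule must run through at least 4 slots.
4 works (last occupied slot: 11am): for example Triage=10am, Planning=8am, Hiring=8am, OffsitePrep=11am, Sync=9am, AllHands=8am, Postmortem=9am.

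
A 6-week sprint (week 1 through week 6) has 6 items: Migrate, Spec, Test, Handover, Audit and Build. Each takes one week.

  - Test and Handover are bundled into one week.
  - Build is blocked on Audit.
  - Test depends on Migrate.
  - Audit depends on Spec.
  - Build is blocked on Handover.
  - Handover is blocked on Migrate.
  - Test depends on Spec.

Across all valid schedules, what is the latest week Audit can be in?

Precedence pushes Audit to at least week 2; downstream work caps Audit at week 5.
Audit at week 5 is achievable: Migrate=week 1, Handover=week 2, Audit=week 5, Test=week 2, Build=week 6, Spec=week 1.

week 5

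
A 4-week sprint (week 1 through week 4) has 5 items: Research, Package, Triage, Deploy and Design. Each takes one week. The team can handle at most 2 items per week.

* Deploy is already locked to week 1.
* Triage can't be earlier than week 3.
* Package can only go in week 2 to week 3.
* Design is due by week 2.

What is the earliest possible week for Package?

Package is available from week 2; Package's own window allows nothing later than week 3.
Package at week 2 is achievable: Package=week 2; Deploy=week 1; Design=week 1; Triage=week 3; Research=week 2.

week 2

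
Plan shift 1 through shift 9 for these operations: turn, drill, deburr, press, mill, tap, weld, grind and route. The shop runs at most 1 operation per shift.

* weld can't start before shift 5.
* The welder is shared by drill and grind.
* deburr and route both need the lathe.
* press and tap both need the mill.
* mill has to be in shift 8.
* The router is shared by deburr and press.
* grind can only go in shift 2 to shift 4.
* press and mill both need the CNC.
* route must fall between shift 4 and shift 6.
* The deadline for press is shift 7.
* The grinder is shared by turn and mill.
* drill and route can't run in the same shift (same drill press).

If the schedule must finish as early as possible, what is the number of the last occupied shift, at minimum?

shift 9

With at most 1 per shift and 9 operations, at least 9 shifts are needed.
mill can't be placed before shift 8, so the schedule must run through at least shift 8.
9 works (last occupied shift: shift 9): for example press in shift 1, tap in shift 9, turn in shift 3, route in shift 4, deburr in shift 7, grind in shift 2, drill in shift 6, weld in shift 5, mill in shift 8.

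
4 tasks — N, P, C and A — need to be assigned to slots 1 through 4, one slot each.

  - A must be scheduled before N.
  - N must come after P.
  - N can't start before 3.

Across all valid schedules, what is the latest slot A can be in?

Downstream work caps A at 3.
A at 3 is achievable: P -> 1, A -> 3, N -> 4, C -> 1.

3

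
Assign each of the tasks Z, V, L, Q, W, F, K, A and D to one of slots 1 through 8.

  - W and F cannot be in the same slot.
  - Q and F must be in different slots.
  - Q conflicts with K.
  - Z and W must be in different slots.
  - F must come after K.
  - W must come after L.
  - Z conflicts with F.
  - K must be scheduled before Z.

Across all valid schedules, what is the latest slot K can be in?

Downstream work caps K at 7.
K at 6 is achievable: V=1, F=8, A=1, W=2, D=1, Z=7, K=6, L=1, Q=1.
Nothing later works — the conflict constraints rule out every slot after 6.

6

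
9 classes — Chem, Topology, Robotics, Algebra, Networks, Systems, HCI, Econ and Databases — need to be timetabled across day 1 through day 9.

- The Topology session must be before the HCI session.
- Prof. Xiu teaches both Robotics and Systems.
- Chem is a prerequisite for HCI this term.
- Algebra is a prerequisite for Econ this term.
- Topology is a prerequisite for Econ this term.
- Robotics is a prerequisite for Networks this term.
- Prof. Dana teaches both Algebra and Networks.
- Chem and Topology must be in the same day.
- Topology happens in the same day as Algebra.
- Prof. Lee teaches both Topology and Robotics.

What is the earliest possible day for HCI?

Precedence pushes HCI to at least day 2.
HCI at day 2 is achievable: Databases in day 1, Econ in day 2, Chem in day 1, Systems in day 1, Robotics in day 2, Algebra in day 1, HCI in day 2, Topology in day 1, Networks in day 3.

day 2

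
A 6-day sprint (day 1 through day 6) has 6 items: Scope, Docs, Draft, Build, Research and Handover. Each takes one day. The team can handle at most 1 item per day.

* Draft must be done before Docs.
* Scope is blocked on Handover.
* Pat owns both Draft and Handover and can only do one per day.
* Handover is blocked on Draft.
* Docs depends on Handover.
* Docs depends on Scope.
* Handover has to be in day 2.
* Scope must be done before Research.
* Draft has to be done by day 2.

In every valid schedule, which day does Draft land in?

day 1

Draft's window is day 1–day 2.
Handover is fixed at day 2, and Draft can't share a day with Handover.
So Draft must be day 1.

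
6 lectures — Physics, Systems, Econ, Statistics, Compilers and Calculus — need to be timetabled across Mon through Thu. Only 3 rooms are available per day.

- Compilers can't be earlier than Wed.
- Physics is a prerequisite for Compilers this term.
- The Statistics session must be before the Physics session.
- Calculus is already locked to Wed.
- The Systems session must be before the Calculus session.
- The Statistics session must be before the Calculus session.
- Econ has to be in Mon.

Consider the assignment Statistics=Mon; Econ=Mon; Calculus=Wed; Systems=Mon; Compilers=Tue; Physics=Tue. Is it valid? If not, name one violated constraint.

Invalid. Compilers can't be earlier than Wed.

Physics is a prerequisite for Compilers this term — violated.
The Statistics session must be before the Calculus session — holds.
Compilers can't be earlier than Wed — violated.
Calculus is already locked to Wed — holds.
The Statistics session must be before the Physics session — holds.
The Systems session must be before the Calculus session — holds.
Only 3 rooms are available per day — holds.
Econ has to be in Mon — holds.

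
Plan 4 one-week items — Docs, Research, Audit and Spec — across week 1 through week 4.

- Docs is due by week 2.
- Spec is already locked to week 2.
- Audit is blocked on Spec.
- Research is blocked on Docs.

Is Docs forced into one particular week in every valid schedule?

Docs can be week 1 (e.g. Docs in week 1, Audit in week 3, Research in week 2, Spec in week 2) or week 2 (e.g. Docs in week 2, Audit in week 3, Spec in week 2, Research in week 3).

No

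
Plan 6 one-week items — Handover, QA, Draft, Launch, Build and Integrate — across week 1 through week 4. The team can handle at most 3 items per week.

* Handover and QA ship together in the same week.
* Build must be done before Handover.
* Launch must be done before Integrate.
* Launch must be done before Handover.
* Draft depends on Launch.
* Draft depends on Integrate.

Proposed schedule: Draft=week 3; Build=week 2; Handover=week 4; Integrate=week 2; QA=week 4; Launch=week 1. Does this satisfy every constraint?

Launch must be done before Handover — holds.
Handover and QA ship together in the same week — holds.
Draft depends on Integrate — holds.
The team can handle at most 3 items per week — holds.
Build must be done before Handover — holds.
Draft depends on Launch — holds.
Launch must be done before Integrate — holds.

Yes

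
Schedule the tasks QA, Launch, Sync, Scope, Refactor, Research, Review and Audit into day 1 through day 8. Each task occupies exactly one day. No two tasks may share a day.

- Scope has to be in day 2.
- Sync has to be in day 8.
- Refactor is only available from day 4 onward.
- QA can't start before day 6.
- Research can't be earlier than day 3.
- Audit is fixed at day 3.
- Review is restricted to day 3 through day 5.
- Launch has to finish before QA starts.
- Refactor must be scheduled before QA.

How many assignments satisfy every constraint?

Splitting on QA: it can be day 6 (2), day 7 (4). Listing each branch's schedules as (Launch, Sync, Scope, Refactor, Research, Review, Audit) by day number:
QA=day 6: (1,8,2,4,7,5,3) (1,8,2,5,7,4,3) — 2.
QA=day 7: (1,8,2,4,6,5,3) (1,8,2,5,6,4,3) (1,8,2,6,4,5,3) (1,8,2,6,5,4,3) — 4.
Summing: 2 + 4 = 6.

6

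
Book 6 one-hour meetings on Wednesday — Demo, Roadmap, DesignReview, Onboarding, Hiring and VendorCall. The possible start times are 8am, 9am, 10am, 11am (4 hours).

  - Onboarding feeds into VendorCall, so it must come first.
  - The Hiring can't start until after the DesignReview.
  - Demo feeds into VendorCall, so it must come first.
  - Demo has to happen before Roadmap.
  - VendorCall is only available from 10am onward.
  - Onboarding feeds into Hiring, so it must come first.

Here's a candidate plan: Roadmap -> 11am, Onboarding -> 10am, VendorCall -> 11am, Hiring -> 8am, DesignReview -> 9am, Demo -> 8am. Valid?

Demo has to happen before Roadmap — holds.
Demo feeds into VendorCall, so it must come first — holds.
The Hiring can't start until after the DesignReview — violated.
VendorCall is only available from 10am onward — holds.
Onboarding feeds into VendorCall, so it must come first — holds.
Onboarding feeds into Hiring, so it must come first — violated.

No. Onboarding feeds into Hiring, so it must come first is not satisfied.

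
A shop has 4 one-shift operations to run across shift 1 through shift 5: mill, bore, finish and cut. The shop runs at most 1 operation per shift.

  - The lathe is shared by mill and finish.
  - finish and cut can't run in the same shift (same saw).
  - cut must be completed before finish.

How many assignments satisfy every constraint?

Splitting on mill: it can be shift 1 (12), shift 2 (12), shift 3 (12), shift 4 (12), shift 5 (12). Listing each branch's schedules as (bore, finish, cut) by shift number:
mill=shift 1: (2,4,3) (2,5,3) (2,5,4) (3,4,2) (3,5,2) (3,5,4) (4,3,2) (4,5,2) (4,5,3) (5,3,2) (5,4,2) (5,4,3) — 12.
mill=shift 2: (1,4,3) (1,5,3) (1,5,4) (3,4,1) (3,5,1) (3,5,4) (4,3,1) (4,5,1) (4,5,3) (5,3,1) (5,4,1) (5,4,3) — 12.
mill=shift 3: (1,4,2) (1,5,2) (1,5,4) (2,4,1) (2,5,1) (2,5,4) (4,2,1) (4,5,1) (4,5,2) (5,2,1) (5,4,1) (5,4,2) — 12.
mill=shift 4: (1,3,2) (1,5,2) (1,5,3) (2,3,1) (2,5,1) (2,5,3) (3,2,1) (3,5,1) (3,5,2) (5,2,1) (5,3,1) (5,3,2) — 12.
mill=shift 5: (1,3,2) (1,4,2) (1,4,3) (2,3,1) (2,4,1) (2,4,3) (3,2,1) (3,4,1) (3,4,2) (4,2,1) (4,3,1) (4,3,2) — 12.
Summing: 12 + 12 + 12 + 12 + 12 = 60.

60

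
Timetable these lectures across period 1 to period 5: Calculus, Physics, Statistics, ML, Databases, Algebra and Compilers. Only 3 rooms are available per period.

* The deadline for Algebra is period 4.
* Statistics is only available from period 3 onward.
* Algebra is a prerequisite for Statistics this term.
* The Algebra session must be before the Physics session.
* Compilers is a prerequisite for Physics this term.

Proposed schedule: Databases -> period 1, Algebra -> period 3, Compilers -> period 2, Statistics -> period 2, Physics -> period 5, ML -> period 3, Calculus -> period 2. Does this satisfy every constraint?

Statistics is only available from period 3 onward — violated.
The deadline for Algebra is period 4 — holds.
The Algebra session must be before the Physics session — holds.
Algebra is a prerequisite for Statistics this term — violated.
Only 3 rooms are available per period — holds.
Compilers is a prerequisite for Physics this term — holds.

Invalid. Statistics is only available from period 3 onward.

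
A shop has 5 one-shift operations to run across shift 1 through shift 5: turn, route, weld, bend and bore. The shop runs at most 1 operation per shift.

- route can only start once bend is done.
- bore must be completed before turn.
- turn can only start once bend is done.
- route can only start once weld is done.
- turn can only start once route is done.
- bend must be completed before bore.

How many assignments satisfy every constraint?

Splitting on route: it can be shift 3 (2), shift 4 (3). Listing each branch's schedules as (turn, weld, bend, bore) by shift number:
route=shift 3: (5,1,2,4) (5,2,1,4) — 2.
route=shift 4: (5,1,2,3) (5,2,1,3) (5,3,1,2) — 3.
Summing: 2 + 3 = 5.

5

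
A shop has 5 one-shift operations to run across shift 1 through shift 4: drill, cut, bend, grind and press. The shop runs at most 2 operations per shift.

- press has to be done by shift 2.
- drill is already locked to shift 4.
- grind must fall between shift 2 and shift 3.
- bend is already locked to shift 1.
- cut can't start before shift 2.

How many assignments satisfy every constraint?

11

Splitting on cut: it can be shift 2 (3), shift 3 (4), shift 4 (4). Listing each branch's schedules as (drill, bend, grind, press) by shift number:
cut=shift 2: (4,1,2,1) (4,1,3,1) (4,1,3,2) — 3.
cut=shift 3: (4,1,2,1) (4,1,2,2) (4,1,3,1) (4,1,3,2) — 4.
cut=shift 4: (4,1,2,1) (4,1,2,2) (4,1,3,1) (4,1,3,2) — 4.
Summing: 3 + 4 + 4 = 11.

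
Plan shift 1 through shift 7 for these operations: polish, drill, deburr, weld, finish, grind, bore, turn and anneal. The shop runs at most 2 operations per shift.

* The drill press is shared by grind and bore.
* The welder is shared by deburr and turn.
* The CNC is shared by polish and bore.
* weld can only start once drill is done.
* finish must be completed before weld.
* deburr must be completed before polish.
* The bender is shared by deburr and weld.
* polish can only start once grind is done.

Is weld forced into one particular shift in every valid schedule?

weld can be shift 2 (e.g. deburr=shift 3, anneal=shift 5, weld=shift 2, finish=shift 1, bore=shift 3, polish=shift 4, grind=shift 2, drill=shift 1, turn=shift 4) or shift 3 (e.g. bore -> shift 4, polish -> shift 3, deburr -> shift 1, finish -> shift 2, grind -> shift 2, anneal -> shift 5, drill -> shift 1, weld -> shift 3, turn -> shift 4).

No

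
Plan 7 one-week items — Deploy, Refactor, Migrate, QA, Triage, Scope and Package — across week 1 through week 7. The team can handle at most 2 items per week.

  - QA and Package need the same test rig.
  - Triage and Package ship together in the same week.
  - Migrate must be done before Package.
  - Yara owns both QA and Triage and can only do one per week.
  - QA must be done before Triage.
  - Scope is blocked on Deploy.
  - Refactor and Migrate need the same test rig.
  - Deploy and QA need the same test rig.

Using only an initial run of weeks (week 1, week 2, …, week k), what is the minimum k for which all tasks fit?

The precedence chain requires at least 2 distinct weeks.
With at most 2 per week and 7 tasks, at least 4 weeks are needed.
4 works (last occupied week: week 4): for example Deploy in week 1; QA in week 2; Scope in week 2; Package in week 3; Refactor in week 4; Migrate in week 1; Triage in week 3.

4 weeks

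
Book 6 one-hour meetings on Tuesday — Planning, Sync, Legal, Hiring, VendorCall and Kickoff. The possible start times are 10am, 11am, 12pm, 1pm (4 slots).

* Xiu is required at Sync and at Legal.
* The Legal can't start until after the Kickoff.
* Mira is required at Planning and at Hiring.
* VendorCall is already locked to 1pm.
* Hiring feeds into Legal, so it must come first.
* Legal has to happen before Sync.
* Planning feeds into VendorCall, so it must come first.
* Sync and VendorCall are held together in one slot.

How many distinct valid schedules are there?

Splitting on Planning: it can be 10am (2), 11am (3), 12pm (5). Listing each branch's schedules as (Sync, Legal, Hiring, VendorCall, Kickoff):
Planning=10am: (1pm,12pm,11am,1pm,10am) (1pm,12pm,11am,1pm,11am) — 2.
Planning=11am: (1pm,11am,10am,1pm,10am) (1pm,12pm,10am,1pm,10am) (1pm,12pm,10am,1pm,11am) — 3.
Planning=12pm: (1pm,11am,10am,1pm,10am) (1pm,12pm,10am,1pm,10am) (1pm,12pm,10am,1pm,11am) (1pm,12pm,11am,1pm,10am) (1pm,12pm,11am,1pm,11am) — 5.
Summing: 2 + 3 + 5 = 10.

10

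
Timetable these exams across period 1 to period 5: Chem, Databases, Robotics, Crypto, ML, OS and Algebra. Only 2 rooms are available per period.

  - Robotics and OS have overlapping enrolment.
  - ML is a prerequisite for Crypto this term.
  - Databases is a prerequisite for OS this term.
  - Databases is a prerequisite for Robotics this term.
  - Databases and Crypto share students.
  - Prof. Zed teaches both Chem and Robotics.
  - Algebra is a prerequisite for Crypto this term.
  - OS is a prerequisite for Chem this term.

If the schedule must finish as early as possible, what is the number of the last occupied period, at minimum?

period 4

The precedence chain requires at least 3 distinct periods.
With at most 2 per period and 7 exams, at least 4 periods are needed.
4 works (last occupied period: period 4): for example ML -> period 1; Chem -> period 3; Crypto -> period 3; Databases -> period 1; Robotics -> period 4; OS -> period 2; Algebra -> period 2.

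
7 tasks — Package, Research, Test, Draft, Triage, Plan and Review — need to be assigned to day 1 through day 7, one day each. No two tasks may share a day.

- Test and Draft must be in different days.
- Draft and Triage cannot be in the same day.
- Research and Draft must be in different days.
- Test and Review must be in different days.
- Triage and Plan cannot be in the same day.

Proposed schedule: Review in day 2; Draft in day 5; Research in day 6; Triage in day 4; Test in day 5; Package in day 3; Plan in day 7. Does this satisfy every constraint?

No — it violates: Test and Draft must be in different days

Test and Review must be in different days — holds.
Research and Draft must be in different days — holds.
Draft and Triage cannot be in the same day — holds.
No two tasks may share a day — violated.
Test and Draft must be in different days — violated.
Triage and Plan cannot be in the same day — holds.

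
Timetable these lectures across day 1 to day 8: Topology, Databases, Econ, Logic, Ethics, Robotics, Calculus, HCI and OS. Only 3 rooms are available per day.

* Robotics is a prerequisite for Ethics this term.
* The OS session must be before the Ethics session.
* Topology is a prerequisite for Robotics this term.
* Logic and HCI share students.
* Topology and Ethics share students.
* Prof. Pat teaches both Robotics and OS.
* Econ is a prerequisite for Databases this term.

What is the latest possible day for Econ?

Downstream work caps Econ at day 7.
Econ at day 7 is achievable: Logic=day 1, Calculus=day 2, Robotics=day 2, Econ=day 7, Topology=day 1, Ethics=day 3, Databases=day 8, OS=day 1, HCI=day 2.

day 7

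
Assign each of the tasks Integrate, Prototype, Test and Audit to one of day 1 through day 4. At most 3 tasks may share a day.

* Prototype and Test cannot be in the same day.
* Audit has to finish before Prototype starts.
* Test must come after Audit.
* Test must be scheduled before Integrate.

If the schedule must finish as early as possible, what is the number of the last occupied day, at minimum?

The precedence chain requires at least 3 distinct days.
With at most 3 per day and 4 tasks, at least 2 days are needed.
3 works (last occupied day: day 3): for example Integrate in day 3; Prototype in day 3; Audit in day 1; Test in day 2.

day 3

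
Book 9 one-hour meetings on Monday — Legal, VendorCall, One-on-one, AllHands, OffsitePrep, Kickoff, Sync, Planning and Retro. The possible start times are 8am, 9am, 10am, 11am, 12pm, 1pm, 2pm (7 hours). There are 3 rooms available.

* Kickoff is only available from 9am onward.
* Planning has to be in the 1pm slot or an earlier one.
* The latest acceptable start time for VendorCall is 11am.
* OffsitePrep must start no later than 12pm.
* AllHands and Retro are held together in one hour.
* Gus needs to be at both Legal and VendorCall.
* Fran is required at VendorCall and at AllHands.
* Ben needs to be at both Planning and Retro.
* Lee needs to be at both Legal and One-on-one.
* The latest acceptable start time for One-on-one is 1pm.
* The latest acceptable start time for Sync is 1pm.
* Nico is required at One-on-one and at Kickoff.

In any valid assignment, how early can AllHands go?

AllHands at 8am is achievable: VendorCall in 9am, OffsitePrep in 8am, One-on-one in 9am, Kickoff in 10am, Retro in 8am, Sync in 9am, Planning in 10am, Legal in 10am, AllHands in 8am.

8am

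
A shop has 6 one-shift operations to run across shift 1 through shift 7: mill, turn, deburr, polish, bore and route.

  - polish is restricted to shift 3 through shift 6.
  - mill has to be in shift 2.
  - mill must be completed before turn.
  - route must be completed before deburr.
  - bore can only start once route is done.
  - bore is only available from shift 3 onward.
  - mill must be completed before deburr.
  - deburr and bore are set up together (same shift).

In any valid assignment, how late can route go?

Downstream work caps route at shift 6.
route at shift 6 is achievable: turn in shift 3; bore in shift 7; polish in shift 3; deburr in shift 7; mill in shift 2; route in shift 6.

shift 6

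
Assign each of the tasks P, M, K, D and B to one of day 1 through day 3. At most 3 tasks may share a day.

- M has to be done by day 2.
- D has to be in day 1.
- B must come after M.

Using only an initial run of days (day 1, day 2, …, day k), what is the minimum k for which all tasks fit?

2 days

The precedence chain requires at least 2 distinct days.
With at most 3 per day and 5 tasks, at least 2 days are needed.
2 works (last occupied day: day 2): for example D -> day 1, B -> day 2, P -> day 1, M -> day 1, K -> day 2.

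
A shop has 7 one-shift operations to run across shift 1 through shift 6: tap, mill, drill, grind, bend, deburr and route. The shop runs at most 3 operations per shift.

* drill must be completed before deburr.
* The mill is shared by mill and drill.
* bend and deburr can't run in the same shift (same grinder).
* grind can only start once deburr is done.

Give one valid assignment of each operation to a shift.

grind -> shift 3; drill -> shift 1; route -> shift 2; deburr -> shift 2; bend -> shift 1; mill -> shift 2; tap -> shift 1

Checking: deburr(shift 2) before grind(shift 3); drill(shift 1) before deburr(shift 2); bend(shift 1) != deburr(shift 2); mill(shift 2) != drill(shift 1); max 3 per shift (cap 3).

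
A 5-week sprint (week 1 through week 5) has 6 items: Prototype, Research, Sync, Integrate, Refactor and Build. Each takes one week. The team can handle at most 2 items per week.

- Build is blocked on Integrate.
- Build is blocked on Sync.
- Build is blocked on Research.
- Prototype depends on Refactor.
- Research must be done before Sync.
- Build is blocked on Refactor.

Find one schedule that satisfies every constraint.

Research -> week 1, Refactor -> week 1, Build -> week 3, Prototype -> week 3, Integrate -> week 2, Sync -> week 2

Checking: Integrate(week 2) before Build(week 3); Research(week 1) before Sync(week 2); Refactor(week 1) before Prototype(week 3); Research(week 1) before Build(week 3); Refactor(week 1) before Build(week 3); Sync(week 2) before Build(week 3); max 2 per week (cap 2).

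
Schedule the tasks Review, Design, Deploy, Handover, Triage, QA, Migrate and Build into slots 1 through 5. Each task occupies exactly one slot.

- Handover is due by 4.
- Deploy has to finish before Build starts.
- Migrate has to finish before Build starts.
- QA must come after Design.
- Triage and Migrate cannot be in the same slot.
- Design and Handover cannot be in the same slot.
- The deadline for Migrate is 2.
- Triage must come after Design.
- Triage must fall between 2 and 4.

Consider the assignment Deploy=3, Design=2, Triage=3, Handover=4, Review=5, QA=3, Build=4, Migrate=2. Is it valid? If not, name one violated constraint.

Triage and Migrate cannot be in the same slot — holds.
Deploy has to finish before Build starts — holds.
Design and Handover cannot be in the same slot — holds.
Handover is due by 4 — holds.
The deadline for Migrate is 2 — holds.
Triage must fall between 2 and 4 — holds.
Triage must come after Design — holds.
Migrate has to finish before Build starts — holds.
QA must come after Design — holds.

Yes, all constraints hold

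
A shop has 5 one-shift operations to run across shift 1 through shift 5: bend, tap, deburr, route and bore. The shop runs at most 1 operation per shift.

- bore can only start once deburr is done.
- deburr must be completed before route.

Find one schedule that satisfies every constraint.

deburr -> shift 1, tap -> shift 5, bend -> shift 4, route -> shift 2, bore -> shift 3

Checking: deburr(shift 1) before route(shift 2); deburr(shift 1) before bore(shift 3); max 1 per shift (cap 1).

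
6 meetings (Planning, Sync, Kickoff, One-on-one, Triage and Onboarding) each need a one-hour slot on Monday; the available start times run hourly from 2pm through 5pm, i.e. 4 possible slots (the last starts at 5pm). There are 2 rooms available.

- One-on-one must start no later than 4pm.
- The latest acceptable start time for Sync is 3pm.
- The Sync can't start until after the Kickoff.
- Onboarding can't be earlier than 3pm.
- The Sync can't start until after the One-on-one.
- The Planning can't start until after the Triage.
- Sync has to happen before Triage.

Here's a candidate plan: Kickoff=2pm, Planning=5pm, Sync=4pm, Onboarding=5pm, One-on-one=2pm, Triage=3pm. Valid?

Invalid. Sync has to happen before Triage.

There are 2 rooms available — holds.
The Planning can't start until after the Triage — holds.
Sync has to happen before Triage — violated.
The latest acceptable start time for Sync is 3pm — violated.
The Sync can't start until after the Kickoff — holds.
The Sync can't start until after the One-on-one — holds.
Onboarding can't be earlier than 3pm — holds.
One-on-one must start no later than 4pm — holds.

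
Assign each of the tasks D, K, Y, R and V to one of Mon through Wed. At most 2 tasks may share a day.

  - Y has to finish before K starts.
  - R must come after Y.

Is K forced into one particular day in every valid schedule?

No

K can be Tue (e.g. Y in Mon; R in Tue; V in Wed; K in Tue; D in Mon) or Wed (e.g. Y=Mon, K=Wed, R=Tue, V=Tue, D=Mon).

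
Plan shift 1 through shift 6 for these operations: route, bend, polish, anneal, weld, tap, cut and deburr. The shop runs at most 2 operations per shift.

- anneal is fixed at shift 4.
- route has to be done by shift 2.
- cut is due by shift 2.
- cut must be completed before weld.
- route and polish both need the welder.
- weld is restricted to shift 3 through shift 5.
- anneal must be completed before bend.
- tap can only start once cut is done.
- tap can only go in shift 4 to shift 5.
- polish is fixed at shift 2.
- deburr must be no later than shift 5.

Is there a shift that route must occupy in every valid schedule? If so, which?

route's window is shift 1–shift 2.
polish is fixed at shift 2, and route can't share a shift with polish.
So route must be shift 1.

shift 1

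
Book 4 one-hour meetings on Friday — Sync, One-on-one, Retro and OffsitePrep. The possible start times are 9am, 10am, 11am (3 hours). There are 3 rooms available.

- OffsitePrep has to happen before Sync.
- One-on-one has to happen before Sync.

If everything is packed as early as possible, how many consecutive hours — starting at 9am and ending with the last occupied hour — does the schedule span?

The precedence chain requires at least 2 distinct hours.
With at most 3 per hour and 4 meetings, at least 2 hours are needed.
2 works (last occupied hour: 10am): for example One-on-one=9am; OffsitePrep=9am; Sync=10am; Retro=9am.

2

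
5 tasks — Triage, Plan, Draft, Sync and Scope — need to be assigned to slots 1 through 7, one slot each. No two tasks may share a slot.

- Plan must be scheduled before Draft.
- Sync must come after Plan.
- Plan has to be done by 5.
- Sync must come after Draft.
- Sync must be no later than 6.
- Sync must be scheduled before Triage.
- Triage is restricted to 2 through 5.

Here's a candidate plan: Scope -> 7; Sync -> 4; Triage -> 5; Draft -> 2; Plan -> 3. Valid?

No — it violates: Plan must be scheduled before Draft

Sync must be scheduled before Triage — holds.
Sync must come after Plan — holds.
Plan has to be done by 5 — holds.
No two tasks may share a slot — holds.
Sync must come after Draft — holds.
Triage is restricted to 2 through 5 — holds.
Sync must be no later than 6 — holds.
Plan must be scheduled before Draft — violated.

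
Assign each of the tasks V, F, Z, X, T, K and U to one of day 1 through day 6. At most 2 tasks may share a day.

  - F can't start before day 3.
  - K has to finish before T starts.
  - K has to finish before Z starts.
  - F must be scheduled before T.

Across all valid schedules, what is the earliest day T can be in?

day 4

Precedence pushes T to at least day 4.
T at day 4 is achievable: F in day 3; U in day 3; K in day 1; T in day 4; V in day 1; Z in day 2; X in day 2.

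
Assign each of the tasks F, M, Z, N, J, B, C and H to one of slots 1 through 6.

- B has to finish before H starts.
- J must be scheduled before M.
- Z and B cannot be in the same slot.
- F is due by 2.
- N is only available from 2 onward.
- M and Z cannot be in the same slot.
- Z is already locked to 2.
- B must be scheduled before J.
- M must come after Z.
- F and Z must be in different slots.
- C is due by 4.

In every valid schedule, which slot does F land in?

F's window is 1–2.
Z is fixed at 2, and F can't share a slot with Z.
So F must be 1.

1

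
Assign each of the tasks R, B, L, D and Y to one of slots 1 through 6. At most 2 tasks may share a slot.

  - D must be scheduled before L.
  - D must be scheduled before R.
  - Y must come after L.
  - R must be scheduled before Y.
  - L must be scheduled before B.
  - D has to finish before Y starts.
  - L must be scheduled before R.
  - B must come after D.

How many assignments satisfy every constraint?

48

Splitting on R: it can be 3 (12), 4 (20), 5 (16). Listing each branch's schedules as (B, L, D, Y):
R=3: (3,2,1,4) (3,2,1,5) (3,2,1,6) (4,2,1,4) (4,2,1,5) (4,2,1,6) (5,2,1,4) (5,2,1,5) (5,2,1,6) (6,2,1,4) (6,2,1,5) (6,2,1,6) — 12.
R=4: (3,2,1,5) (3,2,1,6) (4,2,1,5) (4,2,1,6) (4,3,1,5) (4,3,1,6) (4,3,2,5) (4,3,2,6) (5,2,1,5) (5,2,1,6) (5,3,1,5) (5,3,1,6) (5,3,2,5) (5,3,2,6) (6,2,1,5) (6,2,1,6) (6,3,1,5) (6,3,1,6) (6,3,2,5) (6,3,2,6) — 20.
R=5: (3,2,1,6) (4,2,1,6) (4,3,1,6) (4,3,2,6) (5,2,1,6) (5,3,1,6) (5,3,2,6) (5,4,1,6) (5,4,2,6) (5,4,3,6) (6,2,1,6) (6,3,1,6) (6,3,2,6) (6,4,1,6) (6,4,2,6) (6,4,3,6) — 16.
Summing: 12 + 20 + 16 = 48.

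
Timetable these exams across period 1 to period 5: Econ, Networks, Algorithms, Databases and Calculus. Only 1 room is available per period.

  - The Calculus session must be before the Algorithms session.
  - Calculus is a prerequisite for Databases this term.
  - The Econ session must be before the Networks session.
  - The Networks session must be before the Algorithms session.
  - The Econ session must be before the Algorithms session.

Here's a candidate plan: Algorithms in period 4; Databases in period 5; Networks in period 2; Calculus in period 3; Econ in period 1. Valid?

Yes, all constraints hold

Only 1 room is available per period — holds.
The Calculus session must be before the Algorithms session — holds.
The Econ session must be before the Networks session — holds.
Calculus is a prerequisite for Databases this term — holds.
The Econ session must be before the Algorithms session — holds.
The Networks session must be before the Algorithms session — holds.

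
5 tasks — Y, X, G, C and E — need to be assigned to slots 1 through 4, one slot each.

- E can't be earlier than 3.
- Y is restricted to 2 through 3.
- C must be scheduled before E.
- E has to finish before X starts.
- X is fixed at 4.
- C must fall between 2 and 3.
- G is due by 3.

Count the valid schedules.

6

Splitting on Y: it can be 2 (3), 3 (3). Listing each branch's schedules as (X, G, C, E):
Y=2: (4,1,2,3) (4,2,2,3) (4,3,2,3) — 3.
Y=3: (4,1,2,3) (4,2,2,3) (4,3,2,3) — 3.
Summing: 3 + 3 = 6.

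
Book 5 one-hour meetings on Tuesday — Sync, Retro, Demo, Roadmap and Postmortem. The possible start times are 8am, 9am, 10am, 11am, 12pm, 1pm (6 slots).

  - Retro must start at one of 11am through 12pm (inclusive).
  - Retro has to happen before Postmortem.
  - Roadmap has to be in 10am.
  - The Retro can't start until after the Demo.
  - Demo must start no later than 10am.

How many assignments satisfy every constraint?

54

Splitting on Retro: it can be 11am (36), 12pm (18). Listing each branch's schedules as (Sync, Demo, Roadmap, Postmortem):
Retro=11am: (8am,8am,10am,12pm) (8am,8am,10am,1pm) (8am,9am,10am,12pm) (8am,9am,10am,1pm) (8am,10am,10am,12pm) (8am,10am,10am,1pm) (9am,8am,10am,12pm) (9am,8am,10am,1pm) (9am,9am,10am,12pm) (9am,9am,10am,1pm) (9am,10am,10am,12pm) (9am,10am,10am,1pm) (10am,8am,10am,12pm) (10am,8am,10am,1pm) (10am,9am,10am,12pm) (10am,9am,10am,1pm) (10am,10am,10am,12pm) (10am,10am,10am,1pm) (11am,8am,10am,12pm) (11am,8am,10am,1pm) (11am,9am,10am,12pm) (11am,9am,10am,1pm) (11am,10am,10am,12pm) (11am,10am,10am,1pm) (12pm,8am,10am,12pm) (12pm,8am,10am,1pm) (12pm,9am,10am,12pm) (12pm,9am,10am,1pm) (12pm,10am,10am,12pm) (12pm,10am,10am,1pm) (1pm,8am,10am,12pm) (1pm,8am,10am,1pm) (1pm,9am,10am,12pm) (1pm,9am,10am,1pm) (1pm,10am,10am,12pm) (1pm,10am,10am,1pm) — 36.
Retro=12pm: (8am,8am,10am,1pm) (8am,9am,10am,1pm) (8am,10am,10am,1pm) (9am,8am,10am,1pm) (9am,9am,10am,1pm) (9am,10am,10am,1pm) (10am,8am,10am,1pm) (10am,9am,10am,1pm) (10am,10am,10am,1pm) (11am,8am,10am,1pm) (11am,9am,10am,1pm) (11am,10am,10am,1pm) (12pm,8am,10am,1pm) (12pm,9am,10am,1pm) (12pm,10am,10am,1pm) (1pm,8am,10am,1pm) (1pm,9am,10am,1pm) (1pm,10am,10am,1pm) — 18.
Summing: 36 + 18 = 54.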